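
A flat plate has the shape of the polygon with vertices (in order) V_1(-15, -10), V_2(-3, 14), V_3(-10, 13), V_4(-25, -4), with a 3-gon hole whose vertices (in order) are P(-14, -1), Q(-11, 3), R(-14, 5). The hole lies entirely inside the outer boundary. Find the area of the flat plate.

199

Outer boundary:
Apply the surveyor's formula: 2A = Σ (x_i·y_{i+1} − x_{i+1}·y_i), indices taken mod 4.
Cross-terms: -240, 101, 365, 190  ⇒  Σ = 416
Area = |Σ|/2 = 208.
Hole:
Cross-terms: -53, -13, 84  ⇒  Σ = 18
Area = |Σ|/2 = 9.
Net area = 208 − 9 = 199.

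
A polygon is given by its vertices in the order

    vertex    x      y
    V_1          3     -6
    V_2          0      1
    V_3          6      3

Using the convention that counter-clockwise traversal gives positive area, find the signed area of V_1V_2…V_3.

-24

Apply Gauss's area formula: 2A = Σ (x_i·y_{i+1} − x_{i+1}·y_i), indices taken mod 3.
Σ = (3) + (-6) + (-45) = -48
Signed area = Σ/2 = -24 (negative ⇒ clockwise traversal).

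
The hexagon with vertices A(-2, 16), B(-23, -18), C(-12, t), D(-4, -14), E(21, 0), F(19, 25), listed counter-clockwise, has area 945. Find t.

-19

The doubled signed area Σ (x_i y_{i+1} − x_{i+1} y_i) is linear in t.
With t=0 it equals 1529; the coefficient of t is -19 (from the two edges through C).
So -19·t + 1529 = 2·945 = 1890 ⇒ t = -19.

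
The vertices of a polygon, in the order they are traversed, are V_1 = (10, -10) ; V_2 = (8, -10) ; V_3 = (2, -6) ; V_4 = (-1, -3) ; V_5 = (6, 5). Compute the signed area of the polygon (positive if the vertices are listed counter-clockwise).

Apply the shoelace formula: 2A = Σ (x_i·y_{i+1} − x_{i+1}·y_i), indices taken mod 5.
V_1→V_2: (10)(-10) − (8)(-10) = -20
V_2→V_3: (8)(-6) − (2)(-10) = -28
V_3→V_4: (2)(-3) − (-1)(-6) = -12
V_4→V_5: (-1)(5) − (6)(-3) = 13
V_5→V_1: (6)(-10) − (10)(5) = -110
Σ = -157
Signed area = Σ/2 = -78.5 (negative ⇒ clockwise traversal).

-78.5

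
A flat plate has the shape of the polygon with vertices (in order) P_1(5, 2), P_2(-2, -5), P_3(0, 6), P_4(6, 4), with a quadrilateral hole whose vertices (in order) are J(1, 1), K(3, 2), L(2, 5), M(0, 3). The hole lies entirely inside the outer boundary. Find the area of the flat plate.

32

Outer boundary:
Apply the surveyor's formula: 2A = Σ (x_i·y_{i+1} − x_{i+1}·y_i), indices taken mod 4.
Cross-terms: -21, -12, -36, -8  ⇒  Σ = -77
Area = |Σ|/2 = 38.5.
Hole:
J→K: (1)(2) − (3)(1) = -1
K→L: (3)(5) − (2)(2) = 11
L→M: (2)(3) − (0)(5) = 6
M→J: (0)(1) − (1)(3) = -3
Σ = 13
Area = |Σ|/2 = 6.5.
Net area = 38.5 − 6.5 = 32.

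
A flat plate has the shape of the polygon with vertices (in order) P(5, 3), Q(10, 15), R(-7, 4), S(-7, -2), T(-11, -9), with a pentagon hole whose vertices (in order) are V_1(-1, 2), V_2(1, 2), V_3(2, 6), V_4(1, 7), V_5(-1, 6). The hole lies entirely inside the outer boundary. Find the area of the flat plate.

Outer boundary:
Apply Gauss's area formula: 2A = Σ (x_i·y_{i+1} − x_{i+1}·y_i), indices taken mod 5.
P→Q: (5)(15) − (10)(3) = 45
Q→R: (10)(4) − (-7)(15) = 145
R→S: (-7)(-2) − (-7)(4) = 42
S→T: (-7)(-9) − (-11)(-2) = 41
T→P: (-11)(3) − (5)(-9) = 12
Σ = 285
Area = |Σ|/2 = 142.5.
Hole:
Cross-terms: -4, 2, 8, 13, 4  ⇒  Σ = 23
Area = |Σ|/2 = 11.5.
Net area = 142.5 − 11.5 = 131.

131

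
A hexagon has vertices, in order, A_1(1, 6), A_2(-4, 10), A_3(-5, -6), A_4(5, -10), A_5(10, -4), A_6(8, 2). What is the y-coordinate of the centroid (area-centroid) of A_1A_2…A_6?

Apply the shoelace formula. First the cross-terms c_i = x_i·y_{i+1} − x_{i+1}·y_i:
  34, 74, 80, 80, 52, 46  ⇒  2A = 366, A = 183.
Then Σ (y_i + y_{i+1})·c_i = -1296, so ȳ = -1296 / (6·183) = -72/61.

-72/61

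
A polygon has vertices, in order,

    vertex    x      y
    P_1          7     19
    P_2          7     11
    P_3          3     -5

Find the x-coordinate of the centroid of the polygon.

17/3

Apply the shoelace formula. First the cross-terms c_i = x_i·y_{i+1} − x_{i+1}·y_i:
  -56, -68, 92  ⇒  2A = -32, A = -16.
Then Σ (x_i + x_{i+1})·c_i = -544, so x̄ = -544 / (6·(-16)) = 17/3.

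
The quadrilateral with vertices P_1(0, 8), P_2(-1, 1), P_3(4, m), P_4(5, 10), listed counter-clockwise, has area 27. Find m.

5

Write out the shoelace sum; only the two edges meeting at P_3 involve m:
2·Area = [((-1)·m − 4·1) + (4·10 − 5·m)] + 48
       = -6·m + 84 = 54
⇒ m = 5.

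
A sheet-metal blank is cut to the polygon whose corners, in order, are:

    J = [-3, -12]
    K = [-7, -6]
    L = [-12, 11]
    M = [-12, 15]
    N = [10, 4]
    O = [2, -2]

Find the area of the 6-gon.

Σ = (-66) + (-149) + (-48) + (-198) + (-28) + (-30) = -519
Area = |Σ|/2 = 259.5.

259.5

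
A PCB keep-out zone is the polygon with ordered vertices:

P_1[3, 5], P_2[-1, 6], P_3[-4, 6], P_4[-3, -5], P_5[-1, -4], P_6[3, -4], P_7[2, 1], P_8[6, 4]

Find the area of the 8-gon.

Apply the shoelace formula: 2A = Σ (x_i·y_{i+1} − x_{i+1}·y_i), indices taken mod 8.
Cross-terms: 23, 18, 38, 7, 16, 11, 2, 18  ⇒  Σ = 133
Area = |Σ|/2 = 66.5.

66.5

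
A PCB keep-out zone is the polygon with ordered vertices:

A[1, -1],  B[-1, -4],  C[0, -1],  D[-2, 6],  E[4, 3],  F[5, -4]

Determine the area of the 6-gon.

34

Apply the shoelace formula: 2A = Σ (x_i·y_{i+1} − x_{i+1}·y_i), indices taken mod 6.
Σ = (-5) + (1) + (-2) + (-30) + (-31) + (-1) = -68
Area = |Σ|/2 = 34.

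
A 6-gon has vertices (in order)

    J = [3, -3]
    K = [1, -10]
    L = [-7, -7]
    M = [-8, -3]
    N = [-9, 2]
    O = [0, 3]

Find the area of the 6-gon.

109

Apply Gauss's area formula: 2A = Σ (x_i·y_{i+1} − x_{i+1}·y_i), indices taken mod 6.
Σ = (-27) + (-77) + (-35) + (-43) + (-27) + (-9) = -218
Area = |Σ|/2 = 109.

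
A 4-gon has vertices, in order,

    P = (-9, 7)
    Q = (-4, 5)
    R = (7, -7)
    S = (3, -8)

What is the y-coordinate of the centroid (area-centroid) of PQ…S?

-193/165

Apply the shoelace (surveyor's) formula. First the cross-terms c_i = x_i·y_{i+1} − x_{i+1}·y_i:
  -17, -7, -35, -51  ⇒  2A = -110, A = -55.
Then Σ (y_i + y_{i+1})·c_i = 386, so ȳ = 386 / (6·(-55)) = -193/165.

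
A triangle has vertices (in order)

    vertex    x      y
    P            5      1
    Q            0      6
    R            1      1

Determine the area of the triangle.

Cross-terms: 30, -6, -4  ⇒  Σ = 20
Area = |Σ|/2 = 10.

10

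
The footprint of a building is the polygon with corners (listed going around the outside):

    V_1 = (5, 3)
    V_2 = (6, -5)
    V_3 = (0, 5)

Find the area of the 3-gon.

Apply the shoelace (surveyor's) formula: 2A = Σ (x_i·y_{i+1} − x_{i+1}·y_i), indices taken mod 3.
Σ = (-43) + (30) + (-25) = -38
Area = |Σ|/2 = 19.

19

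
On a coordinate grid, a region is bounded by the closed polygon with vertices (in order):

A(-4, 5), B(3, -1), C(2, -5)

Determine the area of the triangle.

17

Σ = (-11) + (-13) + (-10) = -34
Area = |Σ|/2 = 17.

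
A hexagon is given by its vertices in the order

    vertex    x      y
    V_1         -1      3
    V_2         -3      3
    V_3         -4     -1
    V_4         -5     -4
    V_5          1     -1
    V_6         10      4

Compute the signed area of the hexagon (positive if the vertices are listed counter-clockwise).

44.5

Apply the surveyor's formula: 2A = Σ (x_i·y_{i+1} − x_{i+1}·y_i), indices taken mod 6.
V_1→V_2: (-1)(3) − (-3)(3) = 6
V_2→V_3: (-3)(-1) − (-4)(3) = 15
V_3→V_4: (-4)(-4) − (-5)(-1) = 11
V_4→V_5: (-5)(-1) − (1)(-4) = 9
V_5→V_6: (1)(4) − (10)(-1) = 14
V_6→V_1: (10)(3) − (-1)(4) = 34
Σ = 89
Signed area = Σ/2 = 44.5 (positive ⇒ counter-clockwise traversal).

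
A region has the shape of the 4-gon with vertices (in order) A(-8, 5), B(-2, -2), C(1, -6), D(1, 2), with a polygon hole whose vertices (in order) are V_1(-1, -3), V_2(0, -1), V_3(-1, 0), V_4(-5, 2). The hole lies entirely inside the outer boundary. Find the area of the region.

Outer boundary:
Apply the shoelace (surveyor's) formula: 2A = Σ (x_i·y_{i+1} − x_{i+1}·y_i), indices taken mod 4.
Σ = (26) + (14) + (8) + (21) = 69
Area = |Σ|/2 = 34.5.
Hole:
Σ = (1) + (-1) + (-2) + (17) = 15
Area = |Σ|/2 = 7.5.
Net area = 34.5 − 7.5 = 27.

27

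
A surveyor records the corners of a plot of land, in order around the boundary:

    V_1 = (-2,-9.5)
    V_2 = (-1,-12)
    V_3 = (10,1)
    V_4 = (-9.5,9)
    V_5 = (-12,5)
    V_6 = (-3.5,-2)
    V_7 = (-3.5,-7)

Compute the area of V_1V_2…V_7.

V_1→V_2: (-2)(-12) − (-1)(-9.5) = 14.5
V_2→V_3: (-1)(1) − (10)(-12) = 119
V_3→V_4: (10)(9) − (-9.5)(1) = 99.5
V_4→V_5: (-9.5)(5) − (-12)(9) = 60.5
V_5→V_6: (-12)(-2) − (-3.5)(5) = 41.5
V_6→V_7: (-3.5)(-7) − (-3.5)(-2) = 17.5
V_7→V_1: (-3.5)(-9.5) − (-2)(-7) = 19.25
Σ = 371.75
Area = |Σ|/2 = 185.875.

185.875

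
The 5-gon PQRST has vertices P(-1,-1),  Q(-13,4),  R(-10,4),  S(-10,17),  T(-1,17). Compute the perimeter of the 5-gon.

56

|PQ| = √((-12)² + (5)²) = √169 = 13
|QR| = √((3)² + (0)²) = √9 = 3
|RS| = √((0)² + (13)²) = √169 = 13
|ST| = √((9)² + (0)²) = √81 = 9
|TP| = √((0)² + (-18)²) = √324 = 18
Perimeter = 13 + 3 + 13 + 9 + 18 = 56.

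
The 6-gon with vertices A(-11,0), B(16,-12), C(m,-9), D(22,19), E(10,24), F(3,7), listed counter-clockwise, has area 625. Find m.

21

The doubled signed area Σ (x_i y_{i+1} − x_{i+1} y_i) is linear in m.
With m=0 it equals 599; the coefficient of m is 31 (from the two edges through C).
So 31·m + 599 = 2·625 = 1250 ⇒ m = 21.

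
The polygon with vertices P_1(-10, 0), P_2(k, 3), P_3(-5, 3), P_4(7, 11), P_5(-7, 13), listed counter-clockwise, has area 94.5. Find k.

-6

Write out the shoelace sum; only the two edges meeting at P_2 involve k:
2·Area = [((-10)·3 − k·0) + (k·3 − (-5)·3)] + 222
       = 3·k + 207 = 189
⇒ k = -6.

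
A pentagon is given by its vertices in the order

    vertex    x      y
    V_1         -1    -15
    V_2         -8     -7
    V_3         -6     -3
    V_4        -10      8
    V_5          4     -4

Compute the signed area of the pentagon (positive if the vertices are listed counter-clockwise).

-132.5

Cross-terms: -113, -18, -78, 8, -64  ⇒  Σ = -265
Signed area = Σ/2 = -132.5 (negative ⇒ clockwise traversal).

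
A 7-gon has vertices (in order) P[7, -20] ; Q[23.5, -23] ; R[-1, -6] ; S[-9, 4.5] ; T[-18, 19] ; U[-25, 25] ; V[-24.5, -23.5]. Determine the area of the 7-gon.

938

Apply the surveyor's formula: 2A = Σ (x_i·y_{i+1} − x_{i+1}·y_i), indices taken mod 7.
P→Q: (7)(-23) − (23.5)(-20) = 309
Q→R: (23.5)(-6) − (-1)(-23) = -164
R→S: (-1)(4.5) − (-9)(-6) = -58.5
S→T: (-9)(19) − (-18)(4.5) = -90
T→U: (-18)(25) − (-25)(19) = 25
U→V: (-25)(-23.5) − (-24.5)(25) = 1200
V→P: (-24.5)(-20) − (7)(-23.5) = 654.5
Σ = 1876
Area = |Σ|/2 = 938.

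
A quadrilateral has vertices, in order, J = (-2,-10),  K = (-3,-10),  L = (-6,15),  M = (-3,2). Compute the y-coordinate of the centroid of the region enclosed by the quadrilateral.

0.25

Apply the surveyor's formula. First the cross-terms c_i = x_i·y_{i+1} − x_{i+1}·y_i:
  -10, -105, 33, 34  ⇒  2A = -48, A = -24.
Then Σ (y_i + y_{i+1})·c_i = -36, so ȳ = -36 / (6·(-24)) = 0.25.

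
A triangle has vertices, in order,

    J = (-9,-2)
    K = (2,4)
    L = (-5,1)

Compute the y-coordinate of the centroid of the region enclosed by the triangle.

Apply the surveyor's formula. First the cross-terms c_i = x_i·y_{i+1} − x_{i+1}·y_i:
  -32, 22, 19  ⇒  2A = 9, A = 4.5.
Then Σ (y_i + y_{i+1})·c_i = 27, so ȳ = 27 / (6·4.5) = 1.

1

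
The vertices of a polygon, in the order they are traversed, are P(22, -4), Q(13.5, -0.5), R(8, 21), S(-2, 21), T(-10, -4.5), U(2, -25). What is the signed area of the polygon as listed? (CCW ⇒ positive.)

780.25

Apply the shoelace (surveyor's) formula: 2A = Σ (x_i·y_{i+1} − x_{i+1}·y_i), indices taken mod 6.
P→Q: (22)(-0.5) − (13.5)(-4) = 43
Q→R: (13.5)(21) − (8)(-0.5) = 287.5
R→S: (8)(21) − (-2)(21) = 210
S→T: (-2)(-4.5) − (-10)(21) = 219
T→U: (-10)(-25) − (2)(-4.5) = 259
U→P: (2)(-4) − (22)(-25) = 542
Σ = 1560.5
Signed area = Σ/2 = 780.25 (positive ⇒ counter-clockwise traversal).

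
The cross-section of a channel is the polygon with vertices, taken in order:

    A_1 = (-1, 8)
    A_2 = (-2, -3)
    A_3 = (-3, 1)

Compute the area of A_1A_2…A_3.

Σ = (19) + (-11) + (-23) = -15
Area = |Σ|/2 = 7.5.

7.5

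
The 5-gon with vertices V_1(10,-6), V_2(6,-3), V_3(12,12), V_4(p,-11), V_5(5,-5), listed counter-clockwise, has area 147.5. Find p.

-14

The doubled signed area Σ (x_i y_{i+1} − x_{i+1} y_i) is linear in p.
With p=0 it equals 57; the coefficient of p is -17 (from the two edges through V_4).
So -17·p + 57 = 2·147.5 = 295 ⇒ p = -14.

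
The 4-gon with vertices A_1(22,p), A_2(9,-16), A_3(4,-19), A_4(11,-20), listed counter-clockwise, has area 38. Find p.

Write out the shoelace sum; only the two edges meeting at A_1 involve p:
2·Area = [(11·p − 22·(-20)) + (22·(-16) − 9·p)] + 22
       = 2·p + 110 = 76
⇒ p = -17.

-17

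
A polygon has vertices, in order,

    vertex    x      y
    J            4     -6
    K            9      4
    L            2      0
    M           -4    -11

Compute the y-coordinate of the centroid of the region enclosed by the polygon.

-181/54

Apply the shoelace (surveyor's) formula. First the cross-terms c_i = x_i·y_{i+1} − x_{i+1}·y_i:
  70, -8, -22, 68  ⇒  2A = 108, A = 54.
Then Σ (y_i + y_{i+1})·c_i = -1086, so ȳ = -1086 / (6·54) = -181/54.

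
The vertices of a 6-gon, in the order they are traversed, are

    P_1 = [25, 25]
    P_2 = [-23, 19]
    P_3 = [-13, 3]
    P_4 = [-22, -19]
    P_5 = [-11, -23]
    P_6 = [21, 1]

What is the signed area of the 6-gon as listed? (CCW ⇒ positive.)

Apply the shoelace (surveyor's) formula: 2A = Σ (x_i·y_{i+1} − x_{i+1}·y_i), indices taken mod 6.
P_1→P_2: (25)(19) − (-23)(25) = 1050
P_2→P_3: (-23)(3) − (-13)(19) = 178
P_3→P_4: (-13)(-19) − (-22)(3) = 313
P_4→P_5: (-22)(-23) − (-11)(-19) = 297
P_5→P_6: (-11)(1) − (21)(-23) = 472
P_6→P_1: (21)(25) − (25)(1) = 500
Σ = 2810
Signed area = Σ/2 = 1405 (positive ⇒ counter-clockwise traversal).

1405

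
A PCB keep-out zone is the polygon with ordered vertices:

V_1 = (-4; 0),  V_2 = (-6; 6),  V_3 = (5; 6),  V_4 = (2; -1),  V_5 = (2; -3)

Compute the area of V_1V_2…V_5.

Apply the surveyor's formula: 2A = Σ (x_i·y_{i+1} − x_{i+1}·y_i), indices taken mod 5.
Cross-terms: -24, -66, -17, -4, -12  ⇒  Σ = -123
Area = |Σ|/2 = 61.5.

61.5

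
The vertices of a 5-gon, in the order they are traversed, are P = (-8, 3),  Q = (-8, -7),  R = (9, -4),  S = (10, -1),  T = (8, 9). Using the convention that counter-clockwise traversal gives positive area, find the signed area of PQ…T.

200

Σ = (80) + (95) + (31) + (98) + (96) = 400
Signed area = Σ/2 = 200 (positive ⇒ counter-clockwise traversal).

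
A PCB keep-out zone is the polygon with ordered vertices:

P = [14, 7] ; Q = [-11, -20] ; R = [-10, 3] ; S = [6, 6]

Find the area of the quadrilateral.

278

Apply the shoelace (surveyor's) formula: 2A = Σ (x_i·y_{i+1} − x_{i+1}·y_i), indices taken mod 4.
Cross-terms: -203, -233, -78, -42  ⇒  Σ = -556
Area = |Σ|/2 = 278.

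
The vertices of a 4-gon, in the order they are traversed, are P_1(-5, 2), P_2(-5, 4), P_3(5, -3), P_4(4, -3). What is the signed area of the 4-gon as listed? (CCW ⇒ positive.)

-12.5

P_1→P_2: (-5)(4) − (-5)(2) = -10
P_2→P_3: (-5)(-3) − (5)(4) = -5
P_3→P_4: (5)(-3) − (4)(-3) = -3
P_4→P_1: (4)(2) − (-5)(-3) = -7
Σ = -25
Signed area = Σ/2 = -12.5 (negative ⇒ clockwise traversal).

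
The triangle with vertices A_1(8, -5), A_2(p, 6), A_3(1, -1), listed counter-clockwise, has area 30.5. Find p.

4

The doubled signed area Σ (x_i y_{i+1} − x_{i+1} y_i) is linear in p.
With p=0 it equals 45; the coefficient of p is 4 (from the two edges through A_2).
So 4·p + 45 = 2·30.5 = 61 ⇒ p = 4.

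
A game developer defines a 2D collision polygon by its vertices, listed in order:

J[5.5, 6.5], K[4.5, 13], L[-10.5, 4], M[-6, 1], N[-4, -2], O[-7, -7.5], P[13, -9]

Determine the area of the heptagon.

Σ = (42.25) + (154.5) + (13.5) + (16) + (16) + (160.5) + (134) = 536.75
Area = |Σ|/2 = 268.375.

268.375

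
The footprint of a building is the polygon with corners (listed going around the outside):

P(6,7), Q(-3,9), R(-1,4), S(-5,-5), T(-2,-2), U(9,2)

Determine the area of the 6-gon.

81

Σ = (75) + (-3) + (25) + (0) + (14) + (51) = 162
Area = |Σ|/2 = 81.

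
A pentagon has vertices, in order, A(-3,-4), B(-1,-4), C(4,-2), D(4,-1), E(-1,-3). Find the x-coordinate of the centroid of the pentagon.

35/36

Apply Gauss's area formula. First the cross-terms c_i = x_i·y_{i+1} − x_{i+1}·y_i:
  8, 18, 4, -13, -5  ⇒  2A = 12, A = 6.
Then Σ (x_i + x_{i+1})·c_i = 35, so x̄ = 35 / (6·6) = 35/36.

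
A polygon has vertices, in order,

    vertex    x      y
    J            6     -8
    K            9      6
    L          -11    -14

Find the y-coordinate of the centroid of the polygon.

-16/3

Apply Gauss's area formula. First the cross-terms c_i = x_i·y_{i+1} − x_{i+1}·y_i:
  108, -60, 172  ⇒  2A = 220, A = 110.
Then Σ (y_i + y_{i+1})·c_i = -3520, so ȳ = -3520 / (6·110) = -16/3.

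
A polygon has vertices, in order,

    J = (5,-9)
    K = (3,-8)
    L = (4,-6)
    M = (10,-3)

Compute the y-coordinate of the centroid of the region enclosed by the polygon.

Apply the shoelace formula. First the cross-terms c_i = x_i·y_{i+1} − x_{i+1}·y_i:
  -13, 14, 48, -75  ⇒  2A = -26, A = -13.
Then Σ (y_i + y_{i+1})·c_i = 493, so ȳ = 493 / (6·(-13)) = -493/78.

-493/78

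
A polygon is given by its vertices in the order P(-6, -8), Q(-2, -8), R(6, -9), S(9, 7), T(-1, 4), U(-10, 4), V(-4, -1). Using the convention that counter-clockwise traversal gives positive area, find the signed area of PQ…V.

176

Σ = (32) + (66) + (123) + (43) + (36) + (26) + (26) = 352
Signed area = Σ/2 = 176 (positive ⇒ counter-clockwise traversal).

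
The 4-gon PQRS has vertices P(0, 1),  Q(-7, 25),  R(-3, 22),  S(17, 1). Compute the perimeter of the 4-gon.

76

|PQ| = √((-7)² + (24)²) = √625 = 25
|QR| = √((4)² + (-3)²) = √25 = 5
|RS| = √((20)² + (-21)²) = √841 = 29
|SP| = √((-17)² + (0)²) = √289 = 17
Perimeter = 25 + 5 + 29 + 17 = 76.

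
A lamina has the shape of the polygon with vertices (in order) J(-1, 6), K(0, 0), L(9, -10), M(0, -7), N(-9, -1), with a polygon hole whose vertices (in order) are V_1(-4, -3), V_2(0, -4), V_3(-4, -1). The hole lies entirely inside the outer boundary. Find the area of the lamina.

86.5

Outer boundary:
Apply the surveyor's formula: 2A = Σ (x_i·y_{i+1} − x_{i+1}·y_i), indices taken mod 5.
Σ = (0) + (0) + (-63) + (-63) + (-55) = -181
Area = |Σ|/2 = 90.5.
Hole:
Apply the shoelace (surveyor's) formula: 2A = Σ (x_i·y_{i+1} − x_{i+1}·y_i), indices taken mod 3.
Σ = (16) + (-16) + (8) = 8
Area = |Σ|/2 = 4.
Net area = 90.5 − 4 = 86.5.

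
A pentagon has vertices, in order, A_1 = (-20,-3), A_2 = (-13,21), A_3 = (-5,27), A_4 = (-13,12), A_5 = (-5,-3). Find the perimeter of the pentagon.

84

|A_1A_2| = √((7)² + (24)²) = √625 = 25
|A_2A_3| = √((8)² + (6)²) = √100 = 10
|A_3A_4| = √((-8)² + (-15)²) = √289 = 17
|A_4A_5| = √((8)² + (-15)²) = √289 = 17
|A_5A_1| = √((-15)² + (0)²) = √225 = 15
Perimeter = 25 + 10 + 17 + 17 + 15 = 84.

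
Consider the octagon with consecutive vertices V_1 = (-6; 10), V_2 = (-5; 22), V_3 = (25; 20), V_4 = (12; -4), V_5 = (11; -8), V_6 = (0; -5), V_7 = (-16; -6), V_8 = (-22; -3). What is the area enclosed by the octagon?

790.5

Apply Gauss's area formula: 2A = Σ (x_i·y_{i+1} − x_{i+1}·y_i), indices taken mod 8.
Σ = (-82) + (-650) + (-340) + (-52) + (-55) + (-80) + (-84) + (-238) = -1581
Area = |Σ|/2 = 790.5.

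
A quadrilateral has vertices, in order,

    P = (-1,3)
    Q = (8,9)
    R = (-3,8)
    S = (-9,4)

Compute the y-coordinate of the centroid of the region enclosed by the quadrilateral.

Apply the surveyor's formula. First the cross-terms c_i = x_i·y_{i+1} − x_{i+1}·y_i:
  -33, 91, 60, -23  ⇒  2A = 95, A = 47.5.
Then Σ (y_i + y_{i+1})·c_i = 1710, so ȳ = 1710 / (6·47.5) = 6.

6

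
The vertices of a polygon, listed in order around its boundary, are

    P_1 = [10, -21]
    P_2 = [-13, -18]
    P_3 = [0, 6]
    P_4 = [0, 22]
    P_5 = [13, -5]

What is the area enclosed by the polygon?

520

Apply the surveyor's formula: 2A = Σ (x_i·y_{i+1} − x_{i+1}·y_i), indices taken mod 5.
Σ = (-453) + (-78) + (0) + (-286) + (-223) = -1040
Area = |Σ|/2 = 520.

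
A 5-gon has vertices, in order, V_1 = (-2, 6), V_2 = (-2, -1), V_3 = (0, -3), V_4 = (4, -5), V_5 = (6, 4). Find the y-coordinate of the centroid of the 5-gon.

Apply the shoelace formula. First the cross-terms c_i = x_i·y_{i+1} − x_{i+1}·y_i:
  14, 6, 12, 46, 44  ⇒  2A = 122, A = 61.
Then Σ (y_i + y_{i+1})·c_i = 344, so ȳ = 344 / (6·61) = 172/183.

172/183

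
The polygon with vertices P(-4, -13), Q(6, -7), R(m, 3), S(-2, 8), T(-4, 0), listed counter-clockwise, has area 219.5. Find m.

The doubled signed area Σ (x_i y_{i+1} − x_{i+1} y_i) is linear in m.
With m=0 it equals 214; the coefficient of m is 15 (from the two edges through R).
So 15·m + 214 = 2·219.5 = 439 ⇒ m = 15.

15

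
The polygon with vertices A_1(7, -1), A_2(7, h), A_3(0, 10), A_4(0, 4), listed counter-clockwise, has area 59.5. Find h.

Write out the shoelace sum; only the two edges meeting at A_2 involve h:
2·Area = [(7·h − 7·(-1)) + (7·10 − 0·h)] + -28
       = 7·h + 49 = 119
⇒ h = 10.

10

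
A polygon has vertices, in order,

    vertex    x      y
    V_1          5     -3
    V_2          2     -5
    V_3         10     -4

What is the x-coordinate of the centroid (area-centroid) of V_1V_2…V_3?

17/3

Apply the shoelace (surveyor's) formula. First the cross-terms c_i = x_i·y_{i+1} − x_{i+1}·y_i:
  -19, 42, -10  ⇒  2A = 13, A = 6.5.
Then Σ (x_i + x_{i+1})·c_i = 221, so x̄ = 221 / (6·6.5) = 17/3.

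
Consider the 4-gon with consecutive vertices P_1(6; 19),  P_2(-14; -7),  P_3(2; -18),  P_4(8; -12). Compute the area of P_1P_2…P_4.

Apply Gauss's area formula: 2A = Σ (x_i·y_{i+1} − x_{i+1}·y_i), indices taken mod 4.
Σ = (224) + (266) + (120) + (224) = 834
Area = |Σ|/2 = 417.

417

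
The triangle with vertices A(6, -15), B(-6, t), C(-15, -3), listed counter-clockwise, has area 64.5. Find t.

-2

Write out the shoelace sum; only the two edges meeting at B involve t:
2·Area = [(6·t − (-6)·(-15)) + ((-6)·(-3) − (-15)·t)] + 243
       = 21·t + 171 = 129
⇒ t = -2.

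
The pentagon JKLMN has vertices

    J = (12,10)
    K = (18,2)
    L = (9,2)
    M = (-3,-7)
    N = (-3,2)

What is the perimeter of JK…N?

|JK| = √((6)² + (-8)²) = √100 = 10
|KL| = √((-9)² + (0)²) = √81 = 9
|LM| = √((-12)² + (-9)²) = √225 = 15
|MN| = √((0)² + (9)²) = √81 = 9
|NJ| = √((15)² + (8)²) = √289 = 17
Perimeter = 10 + 9 + 15 + 9 + 17 = 60.

60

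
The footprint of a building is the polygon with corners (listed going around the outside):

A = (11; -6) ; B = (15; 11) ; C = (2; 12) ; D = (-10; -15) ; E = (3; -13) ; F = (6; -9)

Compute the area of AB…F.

374

Apply the shoelace (surveyor's) formula: 2A = Σ (x_i·y_{i+1} − x_{i+1}·y_i), indices taken mod 6.
Σ = (211) + (158) + (90) + (175) + (51) + (63) = 748
Area = |Σ|/2 = 374.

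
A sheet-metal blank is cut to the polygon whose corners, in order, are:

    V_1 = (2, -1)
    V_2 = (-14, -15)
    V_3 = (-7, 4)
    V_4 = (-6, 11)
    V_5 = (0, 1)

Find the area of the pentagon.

133

V_1→V_2: (2)(-15) − (-14)(-1) = -44
V_2→V_3: (-14)(4) − (-7)(-15) = -161
V_3→V_4: (-7)(11) − (-6)(4) = -53
V_4→V_5: (-6)(1) − (0)(11) = -6
V_5→V_1: (0)(-1) − (2)(1) = -2
Σ = -266
Area = |Σ|/2 = 133.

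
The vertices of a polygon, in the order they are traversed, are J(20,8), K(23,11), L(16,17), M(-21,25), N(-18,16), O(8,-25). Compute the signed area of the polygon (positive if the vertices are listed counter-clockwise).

Apply the shoelace (surveyor's) formula: 2A = Σ (x_i·y_{i+1} − x_{i+1}·y_i), indices taken mod 6.
J→K: (20)(11) − (23)(8) = 36
K→L: (23)(17) − (16)(11) = 215
L→M: (16)(25) − (-21)(17) = 757
M→N: (-21)(16) − (-18)(25) = 114
N→O: (-18)(-25) − (8)(16) = 322
O→J: (8)(8) − (20)(-25) = 564
Σ = 2008
Signed area = Σ/2 = 1004 (positive ⇒ counter-clockwise traversal).

1004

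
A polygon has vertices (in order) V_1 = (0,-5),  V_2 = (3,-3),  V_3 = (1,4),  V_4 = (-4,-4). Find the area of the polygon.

Apply Gauss's area formula: 2A = Σ (x_i·y_{i+1} − x_{i+1}·y_i), indices taken mod 4.
Σ = (15) + (15) + (12) + (20) = 62
Area = |Σ|/2 = 31.

31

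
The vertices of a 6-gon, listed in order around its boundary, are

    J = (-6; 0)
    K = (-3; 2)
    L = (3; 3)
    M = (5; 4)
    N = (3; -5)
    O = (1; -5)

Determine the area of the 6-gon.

53.5

Apply the surveyor's formula: 2A = Σ (x_i·y_{i+1} − x_{i+1}·y_i), indices taken mod 6.
J→K: (-6)(2) − (-3)(0) = -12
K→L: (-3)(3) − (3)(2) = -15
L→M: (3)(4) − (5)(3) = -3
M→N: (5)(-5) − (3)(4) = -37
N→O: (3)(-5) − (1)(-5) = -10
O→J: (1)(0) − (-6)(-5) = -30
Σ = -107
Area = |Σ|/2 = 53.5.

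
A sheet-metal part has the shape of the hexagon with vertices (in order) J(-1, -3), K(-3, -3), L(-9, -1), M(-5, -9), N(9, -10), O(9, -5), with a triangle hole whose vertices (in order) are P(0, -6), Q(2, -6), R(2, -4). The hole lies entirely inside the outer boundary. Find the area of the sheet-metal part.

93

Outer boundary:
Σ = (-6) + (-24) + (76) + (131) + (45) + (-32) = 190
Area = |Σ|/2 = 95.
Hole:
Apply the shoelace (surveyor's) formula: 2A = Σ (x_i·y_{i+1} − x_{i+1}·y_i), indices taken mod 3.
Cross-terms: 12, 4, -12  ⇒  Σ = 4
Area = |Σ|/2 = 2.
Net area = 95 − 2 = 93.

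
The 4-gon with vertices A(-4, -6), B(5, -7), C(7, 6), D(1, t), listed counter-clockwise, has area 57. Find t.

Write out the shoelace sum; only the two edges meeting at D involve t:
2·Area = [(7·t − 1·6) + (1·(-6) − (-4)·t)] + 137
       = 11·t + 125 = 114
⇒ t = -1.

-1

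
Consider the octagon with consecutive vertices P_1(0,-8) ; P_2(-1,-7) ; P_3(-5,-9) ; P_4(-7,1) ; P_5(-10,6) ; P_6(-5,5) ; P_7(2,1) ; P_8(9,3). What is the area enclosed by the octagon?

122

Apply the surveyor's formula: 2A = Σ (x_i·y_{i+1} − x_{i+1}·y_i), indices taken mod 8.
Cross-terms: -8, -26, -68, -32, -20, -15, -3, -72  ⇒  Σ = -244
Area = |Σ|/2 = 122.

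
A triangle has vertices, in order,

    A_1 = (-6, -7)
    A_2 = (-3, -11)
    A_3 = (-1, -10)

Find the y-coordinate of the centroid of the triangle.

Apply the shoelace (surveyor's) formula. First the cross-terms c_i = x_i·y_{i+1} − x_{i+1}·y_i:
  45, 19, -53  ⇒  2A = 11, A = 5.5.
Then Σ (y_i + y_{i+1})·c_i = -308, so ȳ = -308 / (6·5.5) = -28/3.

-28/3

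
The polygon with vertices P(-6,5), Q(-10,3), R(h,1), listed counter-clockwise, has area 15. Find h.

1

The doubled signed area Σ (x_i y_{i+1} − x_{i+1} y_i) is linear in h.
With h=0 it equals 28; the coefficient of h is 2 (from the two edges through R).
So 2·h + 28 = 2·15 = 30 ⇒ h = 1.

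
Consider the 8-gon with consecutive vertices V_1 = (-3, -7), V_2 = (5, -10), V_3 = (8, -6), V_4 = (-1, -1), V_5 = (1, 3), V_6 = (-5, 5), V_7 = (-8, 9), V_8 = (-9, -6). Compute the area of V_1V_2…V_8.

144

Apply the shoelace (surveyor's) formula: 2A = Σ (x_i·y_{i+1} − x_{i+1}·y_i), indices taken mod 8.
Σ = (65) + (50) + (-14) + (-2) + (20) + (-5) + (129) + (45) = 288
Area = |Σ|/2 = 144.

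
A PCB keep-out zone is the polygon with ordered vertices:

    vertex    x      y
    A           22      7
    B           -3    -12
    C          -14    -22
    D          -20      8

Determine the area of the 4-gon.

606.5

Σ = (-243) + (-102) + (-552) + (-316) = -1213
Area = |Σ|/2 = 606.5.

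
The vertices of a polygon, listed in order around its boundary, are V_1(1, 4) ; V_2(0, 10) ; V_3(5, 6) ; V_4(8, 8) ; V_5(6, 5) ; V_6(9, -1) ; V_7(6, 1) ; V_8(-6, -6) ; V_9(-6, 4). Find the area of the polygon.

Apply the shoelace (surveyor's) formula: 2A = Σ (x_i·y_{i+1} − x_{i+1}·y_i), indices taken mod 9.
V_1→V_2: (1)(10) − (0)(4) = 10
V_2→V_3: (0)(6) − (5)(10) = -50
V_3→V_4: (5)(8) − (8)(6) = -8
V_4→V_5: (8)(5) − (6)(8) = -8
V_5→V_6: (6)(-1) − (9)(5) = -51
V_6→V_7: (9)(1) − (6)(-1) = 15
V_7→V_8: (6)(-6) − (-6)(1) = -30
V_8→V_9: (-6)(4) − (-6)(-6) = -60
V_9→V_1: (-6)(4) − (1)(4) = -28
Σ = -210
Area = |Σ|/2 = 105.

105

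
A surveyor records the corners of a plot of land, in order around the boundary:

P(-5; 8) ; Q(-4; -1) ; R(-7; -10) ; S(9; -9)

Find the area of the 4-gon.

125

Apply the shoelace formula: 2A = Σ (x_i·y_{i+1} − x_{i+1}·y_i), indices taken mod 4.
Σ = (37) + (33) + (153) + (27) = 250
Area = |Σ|/2 = 125.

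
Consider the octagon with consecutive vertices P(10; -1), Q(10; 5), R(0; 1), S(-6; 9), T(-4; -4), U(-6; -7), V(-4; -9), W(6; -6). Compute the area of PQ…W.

149

Apply the shoelace (surveyor's) formula: 2A = Σ (x_i·y_{i+1} − x_{i+1}·y_i), indices taken mod 8.
Cross-terms: 60, 10, 6, 60, 4, 26, 78, 54  ⇒  Σ = 298
Area = |Σ|/2 = 149.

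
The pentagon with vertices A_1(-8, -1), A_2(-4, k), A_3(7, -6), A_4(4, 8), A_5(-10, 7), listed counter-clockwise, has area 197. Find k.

-8

Write out the shoelace sum; only the two edges meeting at A_2 involve k:
2·Area = [((-8)·k − (-4)·(-1)) + ((-4)·(-6) − 7·k)] + 254
       = -15·k + 274 = 394
⇒ k = -8.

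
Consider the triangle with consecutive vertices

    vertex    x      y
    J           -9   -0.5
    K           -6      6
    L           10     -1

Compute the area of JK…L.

Apply the shoelace (surveyor's) formula: 2A = Σ (x_i·y_{i+1} − x_{i+1}·y_i), indices taken mod 3.
Σ = (-57) + (-54) + (-14) = -125
Area = |Σ|/2 = 62.5.

62.5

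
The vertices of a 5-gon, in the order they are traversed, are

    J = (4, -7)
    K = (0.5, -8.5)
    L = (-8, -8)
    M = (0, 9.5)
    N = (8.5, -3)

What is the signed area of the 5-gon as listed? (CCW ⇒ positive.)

-153.375

Apply Gauss's area formula: 2A = Σ (x_i·y_{i+1} − x_{i+1}·y_i), indices taken mod 5.
J→K: (4)(-8.5) − (0.5)(-7) = -30.5
K→L: (0.5)(-8) − (-8)(-8.5) = -72
L→M: (-8)(9.5) − (0)(-8) = -76
M→N: (0)(-3) − (8.5)(9.5) = -80.75
N→J: (8.5)(-7) − (4)(-3) = -47.5
Σ = -306.75
Signed area = Σ/2 = -153.375 (negative ⇒ clockwise traversal).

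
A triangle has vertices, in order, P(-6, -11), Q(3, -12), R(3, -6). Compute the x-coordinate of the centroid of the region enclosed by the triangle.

0

Apply the shoelace formula. First the cross-terms c_i = x_i·y_{i+1} − x_{i+1}·y_i:
  105, 18, -69  ⇒  2A = 54, A = 27.
Then Σ (x_i + x_{i+1})·c_i = 0, so x̄ = 0 / (6·27) = 0.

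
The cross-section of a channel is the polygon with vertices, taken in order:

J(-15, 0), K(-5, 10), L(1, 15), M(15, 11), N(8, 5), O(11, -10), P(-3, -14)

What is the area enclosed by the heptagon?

495.5

Apply the shoelace (surveyor's) formula: 2A = Σ (x_i·y_{i+1} − x_{i+1}·y_i), indices taken mod 7.
J→K: (-15)(10) − (-5)(0) = -150
K→L: (-5)(15) − (1)(10) = -85
L→M: (1)(11) − (15)(15) = -214
M→N: (15)(5) − (8)(11) = -13
N→O: (8)(-10) − (11)(5) = -135
O→P: (11)(-14) − (-3)(-10) = -184
P→J: (-3)(0) − (-15)(-14) = -210
Σ = -991
Area = |Σ|/2 = 495.5.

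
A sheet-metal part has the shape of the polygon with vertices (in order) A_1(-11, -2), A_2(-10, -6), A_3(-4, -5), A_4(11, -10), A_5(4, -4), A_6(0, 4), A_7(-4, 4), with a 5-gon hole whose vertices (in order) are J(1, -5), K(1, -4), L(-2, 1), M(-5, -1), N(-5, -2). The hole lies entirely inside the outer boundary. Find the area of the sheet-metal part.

Outer boundary:
A_1→A_2: (-11)(-6) − (-10)(-2) = 46
A_2→A_3: (-10)(-5) − (-4)(-6) = 26
A_3→A_4: (-4)(-10) − (11)(-5) = 95
A_4→A_5: (11)(-4) − (4)(-10) = -4
A_5→A_6: (4)(4) − (0)(-4) = 16
A_6→A_7: (0)(4) − (-4)(4) = 16
A_7→A_1: (-4)(-2) − (-11)(4) = 52
Σ = 247
Area = |Σ|/2 = 123.5.
Hole:
Apply the shoelace (surveyor's) formula: 2A = Σ (x_i·y_{i+1} − x_{i+1}·y_i), indices taken mod 5.
Cross-terms: 1, -7, 7, 5, 27  ⇒  Σ = 33
Area = |Σ|/2 = 16.5.
Net area = 123.5 − 16.5 = 107.

107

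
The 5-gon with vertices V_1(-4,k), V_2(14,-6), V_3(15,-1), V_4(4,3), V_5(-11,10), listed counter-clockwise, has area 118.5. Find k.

1

The doubled signed area Σ (x_i y_{i+1} − x_{i+1} y_i) is linear in k.
With k=0 it equals 262; the coefficient of k is -25 (from the two edges through V_1).
So -25·k + 262 = 2·118.5 = 237 ⇒ k = 1.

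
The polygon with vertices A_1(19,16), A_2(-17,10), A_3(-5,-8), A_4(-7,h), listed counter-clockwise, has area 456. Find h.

Write out the shoelace sum; only the two edges meeting at A_4 involve h:
2·Area = [((-5)·h − (-7)·(-8)) + ((-7)·16 − 19·h)] + 648
       = -24·h + 480 = 912
⇒ h = -18.

-18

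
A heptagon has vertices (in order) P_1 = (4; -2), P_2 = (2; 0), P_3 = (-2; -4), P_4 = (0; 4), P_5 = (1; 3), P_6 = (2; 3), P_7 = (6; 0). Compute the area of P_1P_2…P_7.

24.5

Σ = (4) + (-8) + (-8) + (-4) + (-3) + (-18) + (-12) = -49
Area = |Σ|/2 = 24.5.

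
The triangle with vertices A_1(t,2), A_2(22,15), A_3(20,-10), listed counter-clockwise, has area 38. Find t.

24

The doubled signed area Σ (x_i y_{i+1} − x_{i+1} y_i) is linear in t.
With t=0 it equals -524; the coefficient of t is 25 (from the two edges through A_1).
So 25·t + -524 = 2·38 = 76 ⇒ t = 24.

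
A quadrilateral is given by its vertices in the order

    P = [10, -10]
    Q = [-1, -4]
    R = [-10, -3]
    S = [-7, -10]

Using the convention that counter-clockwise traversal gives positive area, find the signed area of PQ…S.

81

Apply the shoelace formula: 2A = Σ (x_i·y_{i+1} − x_{i+1}·y_i), indices taken mod 4.
Cross-terms: -50, -37, 79, 170  ⇒  Σ = 162
Signed area = Σ/2 = 81 (positive ⇒ counter-clockwise traversal).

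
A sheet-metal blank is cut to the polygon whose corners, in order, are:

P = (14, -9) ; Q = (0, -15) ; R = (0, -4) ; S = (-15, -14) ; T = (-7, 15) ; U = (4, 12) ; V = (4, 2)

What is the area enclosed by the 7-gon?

420.5

P→Q: (14)(-15) − (0)(-9) = -210
Q→R: (0)(-4) − (0)(-15) = 0
R→S: (0)(-14) − (-15)(-4) = -60
S→T: (-15)(15) − (-7)(-14) = -323
T→U: (-7)(12) − (4)(15) = -144
U→V: (4)(2) − (4)(12) = -40
V→P: (4)(-9) − (14)(2) = -64
Σ = -841
Area = |Σ|/2 = 420.5.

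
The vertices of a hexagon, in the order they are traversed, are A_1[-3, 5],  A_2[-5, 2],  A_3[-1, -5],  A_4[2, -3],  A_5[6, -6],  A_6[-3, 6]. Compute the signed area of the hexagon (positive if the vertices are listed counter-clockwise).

Apply the surveyor's formula: 2A = Σ (x_i·y_{i+1} − x_{i+1}·y_i), indices taken mod 6.
A_1→A_2: (-3)(2) − (-5)(5) = 19
A_2→A_3: (-5)(-5) − (-1)(2) = 27
A_3→A_4: (-1)(-3) − (2)(-5) = 13
A_4→A_5: (2)(-6) − (6)(-3) = 6
A_5→A_6: (6)(6) − (-3)(-6) = 18
A_6→A_1: (-3)(5) − (-3)(6) = 3
Σ = 86
Signed area = Σ/2 = 43 (positive ⇒ counter-clockwise traversal).

43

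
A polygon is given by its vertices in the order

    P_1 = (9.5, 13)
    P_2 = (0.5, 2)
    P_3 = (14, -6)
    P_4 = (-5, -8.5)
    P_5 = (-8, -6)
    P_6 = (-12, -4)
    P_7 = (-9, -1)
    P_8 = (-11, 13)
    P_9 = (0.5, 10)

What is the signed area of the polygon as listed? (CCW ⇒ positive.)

-301.25

Apply Gauss's area formula: 2A = Σ (x_i·y_{i+1} − x_{i+1}·y_i), indices taken mod 9.
Σ = (12.5) + (-31) + (-149) + (-38) + (-40) + (-24) + (-128) + (-116.5) + (-88.5) = -602.5
Signed area = Σ/2 = -301.25 (negative ⇒ clockwise traversal).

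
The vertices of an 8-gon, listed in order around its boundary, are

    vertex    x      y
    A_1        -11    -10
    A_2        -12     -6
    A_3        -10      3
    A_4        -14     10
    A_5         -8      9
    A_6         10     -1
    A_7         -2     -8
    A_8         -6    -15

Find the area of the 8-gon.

270.5

Cross-terms: -54, -96, -58, -46, -82, -82, -18, -105  ⇒  Σ = -541
Area = |Σ|/2 = 270.5.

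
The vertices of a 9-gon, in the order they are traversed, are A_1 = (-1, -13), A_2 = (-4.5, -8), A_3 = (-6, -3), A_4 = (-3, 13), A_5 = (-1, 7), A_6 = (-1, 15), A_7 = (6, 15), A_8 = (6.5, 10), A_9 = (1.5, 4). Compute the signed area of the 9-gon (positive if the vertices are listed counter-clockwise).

Apply Gauss's area formula: 2A = Σ (x_i·y_{i+1} − x_{i+1}·y_i), indices taken mod 9.
Cross-terms: -50.5, -34.5, -87, -8, -8, -105, -37.5, 11, -15.5  ⇒  Σ = -335
Signed area = Σ/2 = -167.5 (negative ⇒ clockwise traversal).

-167.5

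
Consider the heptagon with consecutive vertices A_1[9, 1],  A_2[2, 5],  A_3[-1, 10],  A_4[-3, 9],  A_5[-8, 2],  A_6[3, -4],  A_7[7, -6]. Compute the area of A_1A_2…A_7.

126

A_1→A_2: (9)(5) − (2)(1) = 43
A_2→A_3: (2)(10) − (-1)(5) = 25
A_3→A_4: (-1)(9) − (-3)(10) = 21
A_4→A_5: (-3)(2) − (-8)(9) = 66
A_5→A_6: (-8)(-4) − (3)(2) = 26
A_6→A_7: (3)(-6) − (7)(-4) = 10
A_7→A_1: (7)(1) − (9)(-6) = 61
Σ = 252
Area = |Σ|/2 = 126.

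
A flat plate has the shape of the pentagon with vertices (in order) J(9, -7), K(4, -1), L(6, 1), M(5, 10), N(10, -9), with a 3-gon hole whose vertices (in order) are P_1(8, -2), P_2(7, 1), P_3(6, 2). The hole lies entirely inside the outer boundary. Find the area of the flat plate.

24

Outer boundary:
Cross-terms: 19, 10, 55, -145, 11  ⇒  Σ = -50
Area = |Σ|/2 = 25.
Hole:
Apply Gauss's area formula: 2A = Σ (x_i·y_{i+1} − x_{i+1}·y_i), indices taken mod 3.
P_1→P_2: (8)(1) − (7)(-2) = 22
P_2→P_3: (7)(2) − (6)(1) = 8
P_3→P_1: (6)(-2) − (8)(2) = -28
Σ = 2
Area = |Σ|/2 = 1.
Net area = 25 − 1 = 24.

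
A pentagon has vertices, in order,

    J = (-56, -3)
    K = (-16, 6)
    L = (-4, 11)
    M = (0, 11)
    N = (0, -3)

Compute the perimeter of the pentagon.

128

|JK| = √((40)² + (9)²) = √1681 = 41
|KL| = √((12)² + (5)²) = √169 = 13
|LM| = √((4)² + (0)²) = √16 = 4
|MN| = √((0)² + (-14)²) = √196 = 14
|NJ| = √((-56)² + (0)²) = √3136 = 56
Perimeter = 41 + 13 + 4 + 14 + 56 = 128.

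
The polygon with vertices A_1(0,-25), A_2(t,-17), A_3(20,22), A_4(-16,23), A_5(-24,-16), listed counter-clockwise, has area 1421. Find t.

6

Write out the shoelace sum; only the two edges meeting at A_2 involve t:
2·Area = [(0·(-17) − t·(-25)) + (t·22 − 20·(-17))] + 2220
       = 47·t + 2560 = 2842
⇒ t = 6.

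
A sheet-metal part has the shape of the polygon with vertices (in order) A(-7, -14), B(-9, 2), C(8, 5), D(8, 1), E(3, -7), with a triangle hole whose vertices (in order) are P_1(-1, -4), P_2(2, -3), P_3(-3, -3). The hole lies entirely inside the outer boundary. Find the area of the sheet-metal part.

Outer boundary:
Apply the surveyor's formula: 2A = Σ (x_i·y_{i+1} − x_{i+1}·y_i), indices taken mod 5.
Σ = (-140) + (-61) + (-32) + (-59) + (-91) = -383
Area = |Σ|/2 = 191.5.
Hole:
Apply the surveyor's formula: 2A = Σ (x_i·y_{i+1} − x_{i+1}·y_i), indices taken mod 3.
Cross-terms: 11, -15, 9  ⇒  Σ = 5
Area = |Σ|/2 = 2.5.
Net area = 191.5 − 2.5 = 189.

189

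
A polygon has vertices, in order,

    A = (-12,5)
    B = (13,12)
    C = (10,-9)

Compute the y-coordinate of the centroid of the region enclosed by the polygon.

8/3

Apply Gauss's area formula. First the cross-terms c_i = x_i·y_{i+1} − x_{i+1}·y_i:
  -209, -237, -58  ⇒  2A = -504, A = -252.
Then Σ (y_i + y_{i+1})·c_i = -4032, so ȳ = -4032 / (6·(-252)) = 8/3.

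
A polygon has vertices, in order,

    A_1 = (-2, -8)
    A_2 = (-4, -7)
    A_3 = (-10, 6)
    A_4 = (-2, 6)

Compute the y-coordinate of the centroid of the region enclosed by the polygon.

Apply the shoelace (surveyor's) formula. First the cross-terms c_i = x_i·y_{i+1} − x_{i+1}·y_i:
  -18, -94, -48, 28  ⇒  2A = -132, A = -66.
Then Σ (y_i + y_{i+1})·c_i = -268, so ȳ = -268 / (6·(-66)) = 67/99.

67/99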